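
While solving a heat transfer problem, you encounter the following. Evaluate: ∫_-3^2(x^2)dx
Step 1: Find antiderivative F(x) = (1/3)x^3
Step 2: F(2) - F(-3) = 8/3 - (-9) = 35/3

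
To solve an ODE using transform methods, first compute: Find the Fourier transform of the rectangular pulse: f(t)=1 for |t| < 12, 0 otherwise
F(omega)=integral from -12 to 12 of e^(-j * omega * t) dt
=2 * sin(12 * omega)/omega=24 * sinc(12 * omega/pi)

Answer: 2 * sin(12 * omega)/omega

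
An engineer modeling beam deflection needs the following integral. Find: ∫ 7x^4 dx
Using power rule: ∫ 7x^4 dx=7/5 x^5+C=(7/5)x^5+C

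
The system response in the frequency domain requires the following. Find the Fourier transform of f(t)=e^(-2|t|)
Using the standard pair: F{e^(-a|t|)}=2a/(a^2 + omega^2)
With a=2: F(omega)=4/(4 + omega^2)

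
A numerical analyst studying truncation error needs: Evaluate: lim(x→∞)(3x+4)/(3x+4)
Divide numerator and denominator by x:
lim (3+4/x)/(3+4/x)=1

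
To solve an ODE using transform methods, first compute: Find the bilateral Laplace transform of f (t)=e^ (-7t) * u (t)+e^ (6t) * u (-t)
For e^(-7t) * u(t): L=1/(s + 7), Re(s) > -7
For e^(6t) * u(-t): L=-1/(s-6), Re(s) < 6
Combined: F(s)=1/(s + 7) - 1/(s-6), -7 < Re(s) < 6

Answer: 1/(s + 7) - 1/(s-6), ROC: -7 < Re(s) < 6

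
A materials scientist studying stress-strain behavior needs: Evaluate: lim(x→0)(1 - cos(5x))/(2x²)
Using 1-cos(u) ≈ u²/2 for small u:
(1-cos(5x)) ≈ (5x)²/2=25x²/2
So limit=25/(2·2)=25/4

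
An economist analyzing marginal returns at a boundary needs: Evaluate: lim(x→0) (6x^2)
Polynomial is continuous, so substitute x=0:
6·0^2=0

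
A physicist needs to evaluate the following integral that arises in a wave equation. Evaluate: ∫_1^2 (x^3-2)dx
Step 1: Find antiderivative F(x) = (1/4)x^4 - 2x
Step 2: F(2) - F(1) = 0 - (-7/4) = 7/4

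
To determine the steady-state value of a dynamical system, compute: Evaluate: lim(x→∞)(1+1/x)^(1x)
Rewrite as [(1+1/x)^x]^1.
lim(1+1/x)^x = e^1, so limit = (e^1)^1 = e^1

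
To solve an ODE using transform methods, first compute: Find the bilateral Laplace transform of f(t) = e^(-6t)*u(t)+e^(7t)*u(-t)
For e^(-6t)*u(t): L=1/(s + 6), Re(s) > -6
For e^(7t)*u(-t): L=-1/(s-7), Re(s) < 7
Combined: F(s)=1/(s + 6) - 1/(s-7), -6 < Re(s) < 7

Answer: 1/(s + 6) - 1/(s-7), ROC: -6 < Re(s) < 7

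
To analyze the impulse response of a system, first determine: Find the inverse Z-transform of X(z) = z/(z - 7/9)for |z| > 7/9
Standard pair: z/(z-a) <-> a^n*u[n] for causal signals
With a=7/9: x[n]=(7/9)^n*u[n]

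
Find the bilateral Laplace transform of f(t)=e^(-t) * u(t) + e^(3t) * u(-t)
For e^(-t) * u(t): L = 1/(s + 1), Re(s) > -1
For e^(3t) * u(-t): L = -1/(s-3), Re(s) < 3
Combined: F(s) = 1/(s + 1) - 1/(s-3), -1 < Re(s) < 3

Answer: 1/(s + 1) - 1/(s-3), ROC: -1 < Re(s) < 3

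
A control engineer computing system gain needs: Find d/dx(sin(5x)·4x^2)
Product rule: (fg)'=f'g + fg'
f=sin(5x), f'=5·cos(5x)
g=4x^2, g'=8x

Answer: 20·cos(5x)·x^2 + 8·sin(5x)·x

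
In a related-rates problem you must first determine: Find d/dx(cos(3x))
Chain rule: d/dx[cos(u)] = -sin(u)·u' where u = 3x
u' = 3

Answer: -3·sin(3x)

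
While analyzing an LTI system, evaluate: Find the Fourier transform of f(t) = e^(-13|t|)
Using the standard pair: F{e^(-a|t|)} = 2a/(a^2+omega^2)
With a = 13: F(omega) = 26/(169+omega^2)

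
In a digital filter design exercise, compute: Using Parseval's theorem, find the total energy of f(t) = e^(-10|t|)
Parseval's theorem: E = integral |f(t)|^2 dt = (1/2pi) integral |F(omega)|^2 domega
E = integral_{-inf}^{inf} e^(-20|t|) dt = 2*integral_0^inf e^(-20t) dt = 2/(2*10) = 1/10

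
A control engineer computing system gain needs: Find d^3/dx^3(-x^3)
Apply power rule 3 times:
d^1: -3x^2
d^2: -6x
d^3: -6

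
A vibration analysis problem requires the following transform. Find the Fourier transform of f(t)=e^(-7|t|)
Using the standard pair: F{e^(-a|t|)} = 2a/(a^2+omega^2)
With a = 7: F(omega) = 14/(49+omega^2)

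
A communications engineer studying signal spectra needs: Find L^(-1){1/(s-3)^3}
L^(-1){1/(s-a)^n}=t^(n-1)·e^(at)/(n-1)!
Here a=3, n=3: t^2·e^(3t)/2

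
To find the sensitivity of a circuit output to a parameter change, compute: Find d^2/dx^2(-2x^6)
Apply power rule 2 times:
d^1: -12x^5
d^2: -60x^4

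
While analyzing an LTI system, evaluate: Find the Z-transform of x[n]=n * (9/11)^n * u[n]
Using the property Z{n*a^n*u[n]}=az/(z-a)^2
With a=9/11: X(z)=(9/11)z/(z - 9/11)^2, |z| > 9/11

Answer: (9/11)z/(z - 9/11)^2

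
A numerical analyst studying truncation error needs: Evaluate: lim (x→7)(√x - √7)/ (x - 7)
Multiply by conjugate (√x+√7)/(√x+√7):
= (x - 7)/((x - 7)(√x+√7)) = 1/(√x+√7)
As x → 7: 1/(2√7)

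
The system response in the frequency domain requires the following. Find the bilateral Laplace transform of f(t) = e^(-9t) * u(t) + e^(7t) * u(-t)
For e^(-9t) * u(t): L=1/(s + 9), Re(s) > -9
For e^(7t) * u(-t): L=-1/(s-7), Re(s) < 7
Combined: F(s)=1/(s + 9) - 1/(s-7), -9 < Re(s) < 7

Answer: 1/(s + 9) - 1/(s-7), ROC: -9 < Re(s) < 7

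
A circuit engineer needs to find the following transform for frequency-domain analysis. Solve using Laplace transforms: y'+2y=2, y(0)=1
Take L of both sides: sY(s) - 1 + 2Y(s)=2/s
Y(s)(s + 2)=2/s + 1
Y(s)=2/(s(s + 2)) + 1/(s + 2)
Partial fractions: 2/(s(s + 2))=1/s - 1/(s + 2)
So Y(s)=1/s
Inverse transform (L^(-1){1/s}=1, L^(-1){1/(s + 2)}=e^(-2t)):

Answer: y(t)=1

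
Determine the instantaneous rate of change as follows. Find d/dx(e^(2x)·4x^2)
Product rule: (fg)' = f'g+fg'
f = e^(2x), f' = 2·e^(2x)
g = 4x^2, g' = 8x

Answer: 8·e^(2x)·x^2+8·e^(2x)·x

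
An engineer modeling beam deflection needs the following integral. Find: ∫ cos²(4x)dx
Using identity cos²(u)=(1 + cos(2u))/2:
∫ (1 + cos(8x))/2 dx=x/2 + sin(8x)/16 + C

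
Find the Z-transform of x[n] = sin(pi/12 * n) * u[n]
Z{sin(w0*n)*u[n]} = z*sin(w0)/(z^2-2z*cos(w0)+1)
With w0 = pi/12: X(z) = z*sin(pi/12)/(z^2-2z*cos(pi/12)+1)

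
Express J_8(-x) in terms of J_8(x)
For integer n: J_n(-x)=(-1)^n J_n(x)
With n=8: J_8(-x)=(-1)^8 J_8(x)=J_8(x)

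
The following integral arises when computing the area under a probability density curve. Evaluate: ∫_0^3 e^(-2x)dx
Antiderivative: (1/(-2))e^(-2x)
Evaluate: (1/(-2))(e^-6 - 1)

Answer: (e^-6 - 1)/(-2)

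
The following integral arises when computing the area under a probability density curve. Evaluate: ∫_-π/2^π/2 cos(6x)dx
Antiderivative: sin(6x)/6
Evaluate at bounds: [sin(6·π/2)/6] - [sin(6·-π/2)/6]
=((0) - (0))/6=0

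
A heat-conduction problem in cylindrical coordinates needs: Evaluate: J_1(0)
J_n(0) = 0 for all n > 0 (Bessel function of first kind)
J_1(0) = 0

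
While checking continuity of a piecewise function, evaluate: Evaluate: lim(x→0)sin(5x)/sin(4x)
sin(u) ≈ u for small u:
sin(5x)/sin(4x) ≈ 5x/(4x) = 5/4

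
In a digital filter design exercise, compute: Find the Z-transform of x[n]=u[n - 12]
Using the time-shift property: Z{u[n-12]} = z^(-12) * z/(z-1)
= z^(-11)/(z-1)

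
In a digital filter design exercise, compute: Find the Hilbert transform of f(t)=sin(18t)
The Hilbert transform shifts each frequency component by -pi/2.
H{sin(wt)}=-cos(wt)
With w=18: H{sin(18t)}=-cos(18t)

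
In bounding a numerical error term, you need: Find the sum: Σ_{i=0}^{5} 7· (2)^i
Geometric series: S=a(1 - r^n)/(1 - r)
a=7, r=2, n=6
S=7(1 - 64)/-1=441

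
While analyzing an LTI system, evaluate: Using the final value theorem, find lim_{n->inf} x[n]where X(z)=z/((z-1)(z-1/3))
Final value theorem: lim x[n]=lim_{z->1} (z-1)*X(z)
(z-1)*X(z)=z/(z-1/3)
As z->1: 1/(1 - 1/3)=1/(2/3)=3/2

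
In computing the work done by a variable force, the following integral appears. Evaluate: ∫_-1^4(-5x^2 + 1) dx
Step 1: Find antiderivative F(x) = (-5/3)x^3+x
Step 2: F(4) - F(-1) = -308/3 - (2/3) = -310/3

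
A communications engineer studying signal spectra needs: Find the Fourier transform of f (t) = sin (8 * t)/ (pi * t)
sin(W * t)/(pi * t)=(W/pi) * sinc(W * t/pi) is the impulse response of the ideal low-pass filter with cutoff W (here W=8).
Its Fourier transform is a rectangular function:
F(omega)=1 for |omega| < 8, 0 otherwise

Answer: rect(omega/16) [i.e., 1 for |omega| < 8, 0 otherwise]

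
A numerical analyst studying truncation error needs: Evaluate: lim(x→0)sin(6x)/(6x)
L'Hôpital (0/0): lim 6cos(6x)/6=6/6

Answer: 1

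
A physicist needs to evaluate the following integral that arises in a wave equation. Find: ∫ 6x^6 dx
Using power rule: ∫ 6x^6 dx=6/7 x^7+C=(6/7)x^7+C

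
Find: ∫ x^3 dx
Using power rule: ∫ x^3 dx=1/4 x^4 + C=(1/4)x^4 + C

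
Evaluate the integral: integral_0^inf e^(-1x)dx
integral_0^inf e^(-1x) dx = [-1/1*e^(-1x)]_0^inf
= 0 - (-1/1) = 1/1

Answer: 1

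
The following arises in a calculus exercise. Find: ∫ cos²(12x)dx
Using identity cos²(u) = (1 + cos(2u))/2:
∫ (1 + cos(24x))/2 dx = x/2 + sin(24x)/48 + C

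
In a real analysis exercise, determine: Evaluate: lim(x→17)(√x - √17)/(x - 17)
Multiply by conjugate (√x + √17)/(√x + √17):
=(x - 17)/((x - 17)(√x + √17))=1/(√x + √17)
As x → 17: 1/(2√17)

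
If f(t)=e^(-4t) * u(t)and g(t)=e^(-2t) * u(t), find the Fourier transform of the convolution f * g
By the convolution theorem: F{f*g}=F(omega)*G(omega)
F(omega)=1/(4+j*omega), G(omega)=1/(2+j*omega)
F{f*g}=1/((4+j*omega)(2+j*omega))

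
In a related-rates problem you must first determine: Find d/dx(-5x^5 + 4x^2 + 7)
Power rule: d/dx(ax^n)=n·a·x^(n-1)
Term by term: -25·x^4+8·x

Answer: -25x^4+8x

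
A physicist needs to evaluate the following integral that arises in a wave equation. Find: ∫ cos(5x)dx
Using substitution u=5x: ∫ cos(u) du/5=sin(u)/5+C

Answer: (1/5)sin(5x)+C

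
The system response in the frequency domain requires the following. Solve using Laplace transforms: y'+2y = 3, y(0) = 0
Take L of both sides: sY(s)-0+2Y(s) = 3/s
Y(s)(s+2) = 3/s+0
Y(s) = 3/(s(s+2))+0/(s+2)
Partial fractions: 3/(s(s+2)) = (3/2)/s - (3/2)/(s+2)
So Y(s) = (3/2)/s - (3/2)/(s+2)
Inverse transform (L^(-1){1/s} = 1, L^(-1){1/(s+2)} = e^(-2t)):

Answer: y(t) = 3/2 - (3/2)·e^(-2t)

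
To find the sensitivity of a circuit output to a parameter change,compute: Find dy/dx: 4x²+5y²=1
Differentiate: 8x + 10y·(dy/dx) = 0
dy/dx = -8x/(10y) = -(4/5)·(x/y)

Answer: dy/dx = -(4/5)·(x/y)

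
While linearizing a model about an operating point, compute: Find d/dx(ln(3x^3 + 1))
Chain rule: d/dx[ln(u)] = u'/u where u = 3x^3+1
u' = 9x^2

Answer: (9x^2)/(3x^3+1)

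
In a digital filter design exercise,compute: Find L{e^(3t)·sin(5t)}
First shifting: L{e^(at)f(t)} = F(s-a)
L{sin(5t)} = 5/(s² + 25)
Shift: 5/((s-3)² + 25)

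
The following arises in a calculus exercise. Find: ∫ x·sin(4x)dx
By parts: u=x, dv=sin(4x) dx
du=dx, v=-cos(4x)/4
=-x·cos(4x)/4 + sin(4x)/4² + C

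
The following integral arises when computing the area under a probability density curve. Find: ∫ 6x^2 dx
Using power rule: ∫ 6x^2 dx=6/3 x^3+C=2x^3+C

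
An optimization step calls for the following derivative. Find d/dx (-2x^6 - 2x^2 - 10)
Power rule: d/dx(ax^n)=n·a·x^(n-1)
Term by term: -12·x^5-4·x

Answer: -12x^5-4x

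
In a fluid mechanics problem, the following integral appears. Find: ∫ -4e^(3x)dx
Since d/dx[e^(3x)] = 3e^(3x), we get -4/3 e^(3x)+C

Answer: (-4/3)e^(3x)+C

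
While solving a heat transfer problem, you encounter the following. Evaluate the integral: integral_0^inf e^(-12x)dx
integral_0^inf e^(-12x) dx = [-1/12 * e^(-12x)]_0^inf
= 0 - (-1/12) = 1/12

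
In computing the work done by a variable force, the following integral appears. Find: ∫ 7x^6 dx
Using power rule: ∫ 7x^6 dx = 7/7 x^7 + C = x^7 + C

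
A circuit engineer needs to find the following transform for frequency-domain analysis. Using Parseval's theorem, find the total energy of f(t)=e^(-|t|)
Parseval's theorem: E=integral |f(t)|^2 dt=(1/2pi) integral |F(omega)|^2 domega
E=integral_{-inf}^{inf} e^(-2|t|) dt=2*integral_0^inf e^(-2t) dt=2/(2*1)=1/1

Answer: 1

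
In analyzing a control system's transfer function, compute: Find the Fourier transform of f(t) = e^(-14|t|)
Using the standard pair: F{e^(-a|t|)}=2a/(a^2+omega^2)
With a=14: F(omega)=28/(196+omega^2)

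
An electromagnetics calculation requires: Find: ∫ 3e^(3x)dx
Since d/dx[e^(3x)]=3e^(3x), we get 1 e^(3x) + C

Answer: e^(3x) + C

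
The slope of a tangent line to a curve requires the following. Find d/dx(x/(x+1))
Quotient rule: (f/g)'=(f'g - fg')/g²
f=x, f'=1
g=x + 1, g'=1

Answer: (1·(x + 1) - x)/(x + 1)²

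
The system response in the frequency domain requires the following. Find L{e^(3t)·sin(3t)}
First shifting: L{e^(at)f(t)}=F(s-a)
L{sin(3t)}=3/(s² + 9)
Shift: 3/((s-3)² + 9)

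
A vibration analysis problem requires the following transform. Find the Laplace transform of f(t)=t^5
L{t^n} = n!/s^(n+1)
L{t^5} = 5!/s^6 = 120/s^6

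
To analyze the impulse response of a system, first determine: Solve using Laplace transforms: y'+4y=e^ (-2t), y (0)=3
Take L: sY - 3+4Y=1/(s+2)
Y(s+4)=1/(s+2)+3
Y=1/((s+2)(s+4))+3/(s+4)
Partial fractions: 1/((s+2)(s+4))=(1/2)/(s+2) - (1/2)/(s+4)
So Y=(1/2)/(s+2)+(5/2)/(s+4)
Inverse Laplace transform (L^(-1){1/(s+2)}=e^(-2t), L^(-1){1/(s+4)}=e^(-4t)):

Answer: y(t)=(1/2)·e^(-2t)+(5/2)·e^(-4t)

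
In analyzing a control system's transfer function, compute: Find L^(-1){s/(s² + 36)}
L^(-1){s/(s²+w²)} = cos(wt)
Here w = 6

Answer: cos(6t)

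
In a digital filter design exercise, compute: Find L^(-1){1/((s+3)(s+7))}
Partial fractions: 1/((s+3)(s+7)) = A/(s+3)+B/(s+7)
Cover-up: A = 1/(s+7)|_{s = -3} = 1/4; B = 1/(s+3)|_{s = -7} = -1/4
L^(-1) = (1/4)e^(-3t) - (1/4)e^(-7t)

Answer: (1/4)(e^(-3t) - e^(-7t))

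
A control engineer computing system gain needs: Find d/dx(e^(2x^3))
Chain rule: d/dx[e^u] = e^u · u' where u = 2x^3
u' = 6x^2

Answer: 6x^2·e^(2x^3)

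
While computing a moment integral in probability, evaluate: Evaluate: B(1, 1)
B(x,y) = Γ(x)Γ(y)/Γ(x + y) = (x-1)!(y-1)!/(x + y-1)!
B(1,1) = 0!·0!/1! = 1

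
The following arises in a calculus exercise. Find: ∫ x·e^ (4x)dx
Integration by parts: u = x, dv = e^(4x) dx
du = dx, v = e^(4x)/4
= x·e^(4x)/4 - ∫ e^(4x)/4 dx
= x·e^(4x)/4 - e^(4x)/16+C

Answer: e^(4x)(x/4-1/16)+C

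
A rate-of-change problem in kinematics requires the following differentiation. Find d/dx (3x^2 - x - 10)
Power rule: d/dx(ax^n)=n·a·x^(n-1)
Term by term: 6·x - 1

Answer: 6x - 1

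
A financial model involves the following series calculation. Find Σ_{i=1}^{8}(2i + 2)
=2·Σ i + 2·8=2·36 + 16=88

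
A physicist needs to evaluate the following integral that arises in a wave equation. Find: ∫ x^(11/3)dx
Power rule: ∫ x^(11/3) dx = x^(14/3)/(14/3) + C

Answer: (3/14)·x^(14/3) + C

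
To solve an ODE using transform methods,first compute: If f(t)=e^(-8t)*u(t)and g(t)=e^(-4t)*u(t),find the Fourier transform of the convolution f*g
By the convolution theorem: F{f * g}=F(omega) * G(omega)
F(omega)=1/(8+j * omega), G(omega)=1/(4+j * omega)
F{f * g}=1/((8+j * omega)(4+j * omega))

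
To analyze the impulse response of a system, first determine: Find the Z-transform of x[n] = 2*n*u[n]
Z{n * u[n]}=z/(z-1)^2
By linearity: Z{2 * n * u[n]}=2z/(z-1)^2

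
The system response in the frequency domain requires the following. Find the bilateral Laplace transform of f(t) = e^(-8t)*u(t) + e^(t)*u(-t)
For e^(-8t)*u(t): L=1/(s+8), Re(s) > -8
For e^(t)*u(-t): L=-1/(s-1), Re(s) < 1
Combined: F(s)=1/(s+8)-1/(s-1), -8 < Re(s) < 1

Answer: 1/(s+8)-1/(s-1), ROC: -8 < Re(s) < 1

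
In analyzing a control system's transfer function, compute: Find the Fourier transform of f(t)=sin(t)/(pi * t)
sin(W*t)/(pi*t)=(W/pi)*sinc(W*t/pi) is the impulse response of the ideal low-pass filter with cutoff W (here W=1).
Its Fourier transform is a rectangular function:
F(omega)=1 for |omega| < 1, 0 otherwise

Answer: rect(omega/2) [i.e., 1 for |omega| < 1, 0 otherwise]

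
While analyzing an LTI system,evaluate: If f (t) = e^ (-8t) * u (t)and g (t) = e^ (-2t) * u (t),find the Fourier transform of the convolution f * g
By the convolution theorem: F{f * g}=F(omega) * G(omega)
F(omega)=1/(8 + j * omega), G(omega)=1/(2 + j * omega)
F{f * g}=1/((8 + j * omega)(2 + j * omega))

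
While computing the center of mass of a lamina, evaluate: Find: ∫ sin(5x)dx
Using substitution u = 5x: ∫ sin(u) du/5 = -cos(u)/5 + C

Answer: (-1/5)cos(5x) + C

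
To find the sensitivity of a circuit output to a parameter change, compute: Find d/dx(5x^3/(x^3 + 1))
Quotient rule: (f/g)'=(f'g - fg')/g²
f=5x^3, f'=15x^2
g=x^3+1, g'=3x^2

Answer: (15x^2·(x^3+1)-15x^5)/(x^3+1)²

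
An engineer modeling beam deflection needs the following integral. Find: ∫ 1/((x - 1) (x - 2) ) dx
Partial fractions: 1/((x-1)(x-2)) = A/(x-1)+B/(x-2)
A = -1, B = 1
∫ [-1· 1/(x-1)+1· 1/(x-2)] dx
= (1)[ln|x-2| - ln|x-1|]+C

Answer: ln|(x-2)/(x-1)|+C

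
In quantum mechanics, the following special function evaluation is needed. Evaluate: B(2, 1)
B(x,y)=Γ(x)Γ(y)/Γ(x + y)=(x-1)!(y-1)!/(x + y-1)!
B(2,1)=1!·0!/2!=1/2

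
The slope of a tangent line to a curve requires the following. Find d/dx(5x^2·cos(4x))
Product rule: (fg)' = f'g + fg'
f = 5x^2, f' = 10x
g = cos(4x), g' = -4·sin(4x)

Answer: 10x·cos(4x) - 20x^2·sin(4x)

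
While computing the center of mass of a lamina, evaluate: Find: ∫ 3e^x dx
Since d/dx[e^x]=+ e^x, we get 3e^x + C

Answer: 3e^x + C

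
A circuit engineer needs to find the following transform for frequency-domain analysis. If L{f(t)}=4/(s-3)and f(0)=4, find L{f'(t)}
L{f'(t)}=s·F(s) - f(0)=4s/(s-3)-4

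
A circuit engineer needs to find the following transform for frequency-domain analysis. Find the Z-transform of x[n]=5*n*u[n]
Z{n * u[n]}=z/(z-1)^2
By linearity: Z{5 * n * u[n]}=5z/(z-1)^2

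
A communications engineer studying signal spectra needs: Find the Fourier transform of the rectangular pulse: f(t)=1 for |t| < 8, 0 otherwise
F(omega)=integral from -8 to 8 of e^(-j * omega * t) dt
=2 * sin(8 * omega)/omega=16 * sinc(8 * omega/pi)

Answer: 2 * sin(8 * omega)/omega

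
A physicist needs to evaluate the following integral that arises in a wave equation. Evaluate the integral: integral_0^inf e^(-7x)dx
integral_0^inf e^(-7x) dx = [-1/7 * e^(-7x)]_0^inf
= 0 - (-1/7) = 1/7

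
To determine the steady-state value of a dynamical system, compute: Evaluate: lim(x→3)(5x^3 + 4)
Polynomial is continuous, so substitute x = 3:
5·3^3 + 4 = 139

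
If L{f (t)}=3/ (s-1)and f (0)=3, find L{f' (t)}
L{f'(t)}=s·F(s) - f(0)=3s/(s-1) - 3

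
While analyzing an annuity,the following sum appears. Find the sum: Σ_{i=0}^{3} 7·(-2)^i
Geometric series: S=a(1 - r^n)/(1 - r)
a=7, r=-2, n=4
S=7(1 - 16)/3=-35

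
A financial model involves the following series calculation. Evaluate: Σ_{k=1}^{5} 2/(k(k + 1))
Partial fractions: 2/(k(k+1))=2/k - 2/(k+1)
Telescoping sum: 2(1-1/6)=2·5/6

Answer: 5/3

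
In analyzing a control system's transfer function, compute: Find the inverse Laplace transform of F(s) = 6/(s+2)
L^(-1){6/(s-a)}=c·e^(at)
Here a=-2, c=6

Answer: 6e^(-2t)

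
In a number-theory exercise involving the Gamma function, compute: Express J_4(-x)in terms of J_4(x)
For integer n: J_n(-x)=(-1)^n J_n(x)
With n=4: J_4(-x)=(-1)^4 J_4(x)=J_4(x)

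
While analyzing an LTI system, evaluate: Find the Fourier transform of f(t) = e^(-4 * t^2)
The Fourier transform of a Gaussian e^(-a * t^2) is sqrt(pi/a) * e^(-omega^2/(4a)).
With a = 4: F(omega) = sqrt(pi)/2 * e^(-omega^2/16)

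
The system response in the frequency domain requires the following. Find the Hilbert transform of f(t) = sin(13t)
The Hilbert transform shifts each frequency component by -pi/2.
H{sin(wt)} = -cos(wt)
With w = 13: H{sin(13t)} = -cos(13t)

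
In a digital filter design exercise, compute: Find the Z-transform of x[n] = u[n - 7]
Using the time-shift property: Z{u[n-7]}=z^(-7)*z/(z-1)
=z^(-6)/(z-1)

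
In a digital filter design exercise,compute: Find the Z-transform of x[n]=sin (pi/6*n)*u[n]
Z{sin(w0*n)*u[n]} = z*sin(w0)/(z^2-2z*cos(w0)+1)
With w0 = pi/6: X(z) = z*sin(pi/6)/(z^2-2z*cos(pi/6)+1)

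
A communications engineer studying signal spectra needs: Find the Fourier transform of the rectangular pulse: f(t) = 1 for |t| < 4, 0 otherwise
F(omega)=integral from -4 to 4 of e^(-j*omega*t) dt
=2*sin(4*omega)/omega=8*sinc(4*omega/pi)

Answer: 2*sin(4*omega)/omega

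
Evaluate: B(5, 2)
B(x,y) = Γ(x)Γ(y)/Γ(x+y) = (x-1)!(y-1)!/(x+y-1)!
B(5,2) = 4!·1!/6! = 1/30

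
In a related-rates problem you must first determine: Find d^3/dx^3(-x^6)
Apply power rule 3 times:
d^1: -6x^5
d^2: -30x^4
d^3: -120x^3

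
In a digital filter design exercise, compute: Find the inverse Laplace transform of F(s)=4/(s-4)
L^(-1){4/(s-a)} = c·e^(at)
Here a = 4, c = 4

Answer: 4e^(4t)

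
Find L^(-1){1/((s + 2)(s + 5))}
Partial fractions: 1/((s + 2)(s + 5)) = A/(s + 2) + B/(s + 5)
Cover-up: A = 1/(s + 5)|_{s = -2} = 1/3; B = 1/(s + 2)|_{s = -5} = -1/3
L^(-1) = (1/3)e^(-2t) - (1/3)e^(-5t)

Answer: (1/3)(e^(-2t) - e^(-5t))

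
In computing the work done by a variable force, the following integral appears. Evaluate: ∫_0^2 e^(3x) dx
Antiderivative: (1/3)e^(3x)
Evaluate: (1/3)(e^6-1)

Answer: (e^6-1)/3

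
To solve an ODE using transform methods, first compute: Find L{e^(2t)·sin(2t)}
First shifting: L{e^(at)f(t)}=F(s-a)
L{sin(2t)}=2/(s² + 4)
Shift: 2/((s-2)² + 4)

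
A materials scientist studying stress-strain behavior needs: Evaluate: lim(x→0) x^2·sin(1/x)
Squeeze theorem: -|x^2| ≤ x^2·sin(1/x) ≤ |x^2|
Since x^2 → 0 as x → 0, by squeeze theorem the limit is 0

Answer: 0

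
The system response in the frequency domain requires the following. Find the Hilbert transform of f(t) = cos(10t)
The Hilbert transform shifts each frequency component by -pi/2.
H{cos(wt)}=sin(wt)
With w=10: H{cos(10t)}=sin(10t)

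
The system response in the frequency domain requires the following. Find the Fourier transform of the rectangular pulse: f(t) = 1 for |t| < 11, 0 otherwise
F(omega) = integral from -11 to 11 of e^(-j * omega * t) dt
= 2 * sin(11 * omega)/omega = 22 * sinc(11 * omega/pi)

Answer: 2 * sin(11 * omega)/omega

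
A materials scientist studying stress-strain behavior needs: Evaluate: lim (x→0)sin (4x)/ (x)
L'Hôpital (0/0): lim 4cos(4x)/1 = 4/1

Answer: 4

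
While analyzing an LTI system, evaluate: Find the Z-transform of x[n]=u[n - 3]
Using the time-shift property: Z{u[n-3]}=z^(-3) * z/(z-1)
=z^(-2)/(z-1)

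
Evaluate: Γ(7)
Γ(n)=(n-1)! for positive integers
Γ(7)=6!=720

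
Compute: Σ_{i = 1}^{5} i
Using formula: Σ i^1=n(n+1)/2=5·6/2=15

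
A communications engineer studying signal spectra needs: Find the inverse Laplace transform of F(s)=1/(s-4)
L^(-1){1/(s-a)} = c·e^(at)
Here a = 4, c = 1

Answer: e^(4t)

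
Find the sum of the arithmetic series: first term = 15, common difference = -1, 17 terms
Last term: a_n = 15+(17-1)·-1 = -1
Sum = n(a_1+a_n)/2 = 17(15+(-1))/2 = 119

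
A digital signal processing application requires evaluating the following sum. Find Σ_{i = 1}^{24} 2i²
= 2·n(n+1)(2n+1)/6 = 2·24·25·49/6 = 9800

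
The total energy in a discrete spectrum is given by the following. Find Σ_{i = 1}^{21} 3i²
= 3·n(n+1)(2n+1)/6 = 3·21·22·43/6 = 9933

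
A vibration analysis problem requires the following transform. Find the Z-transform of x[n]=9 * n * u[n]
Z{n*u[n]} = z/(z-1)^2
By linearity: Z{9*n*u[n]} = 9z/(z-1)^2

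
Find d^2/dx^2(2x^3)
Apply power rule 2 times:
d^1: 6x^2
d^2: 12x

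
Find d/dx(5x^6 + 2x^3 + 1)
Power rule: d/dx(ax^n) = n·a·x^(n-1)
Term by term: 30·x^5+6·x^2

Answer: 30x^5+6x^2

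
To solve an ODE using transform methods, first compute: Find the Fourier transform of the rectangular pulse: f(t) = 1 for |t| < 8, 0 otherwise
F(omega) = integral from -8 to 8 of e^(-j * omega * t) dt
= 2 * sin(8 * omega)/omega = 16 * sinc(8 * omega/pi)

Answer: 2 * sin(8 * omega)/omega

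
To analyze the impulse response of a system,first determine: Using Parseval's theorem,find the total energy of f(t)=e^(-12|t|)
Parseval's theorem: E=integral |f(t)|^2 dt=(1/2pi) integral |F(omega)|^2 domega
E=integral_{-inf}^{inf} e^(-24|t|) dt=2 * integral_0^inf e^(-24t) dt=2/(2 * 12)=1/12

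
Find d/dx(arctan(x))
d/dx[arctan(u)] = u'/(1 + u²), u = x, u' = 1

Answer: 1/(1 + x²)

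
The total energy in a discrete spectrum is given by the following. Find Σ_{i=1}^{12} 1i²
= 1·n(n + 1)(2n + 1)/6 = 1·12·13·25/6 = 650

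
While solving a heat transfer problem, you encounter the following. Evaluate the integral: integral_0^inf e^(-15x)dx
integral_0^inf e^(-15x) dx = [-1/15 * e^(-15x)]_0^inf
= 0 - (-1/15) = 1/15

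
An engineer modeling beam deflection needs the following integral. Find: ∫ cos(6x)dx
Using substitution u = 6x: ∫ cos(u) du/6 = sin(u)/6 + C

Answer: (1/6)sin(6x) + C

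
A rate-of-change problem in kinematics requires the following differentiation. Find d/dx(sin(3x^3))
Chain rule: d/dx[sin(u)] = cos(u)·u' where u = 3x^3
u' = 9x^2

Answer: 9x^2·cos(3x^3)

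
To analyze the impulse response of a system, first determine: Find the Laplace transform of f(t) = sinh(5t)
L{sinh(at)}=a/(s²-a²)
L{sinh(5t)}=5/(s²-25)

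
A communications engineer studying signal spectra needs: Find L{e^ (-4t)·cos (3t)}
First shifting: L{e^(at)f(t)} = F(s-a)
L{cos(3t)} = s/(s²+9)
Shift: (s+4)/((s+4)²+9)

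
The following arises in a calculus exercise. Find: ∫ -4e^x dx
Since d/dx[e^x]=+ e^x, we get -4e^x + C

Answer: -4e^x + C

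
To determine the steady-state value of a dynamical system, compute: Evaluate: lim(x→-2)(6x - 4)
Polynomial is continuous, so substitute x = -2:
6·(-2)-4 = -16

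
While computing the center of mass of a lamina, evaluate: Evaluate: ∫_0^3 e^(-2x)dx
Antiderivative: (1/(-2))e^(-2x)
Evaluate: (1/(-2))(e^-6-1)

Answer: (e^-6-1)/(-2)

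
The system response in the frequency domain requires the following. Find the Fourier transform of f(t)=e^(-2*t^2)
The Fourier transform of a Gaussian e^(-a * t^2) is sqrt(pi/a) * e^(-omega^2/(4a)).
With a=2: F(omega)=sqrt(pi/2) * e^(-omega^2/8)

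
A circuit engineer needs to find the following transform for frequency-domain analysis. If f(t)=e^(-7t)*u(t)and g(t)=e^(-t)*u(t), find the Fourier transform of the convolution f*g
By the convolution theorem: F{f * g} = F(omega) * G(omega)
F(omega) = 1/(7+j * omega), G(omega) = 1/(1+j * omega)
F{f * g} = 1/((7+j * omega)(1+j * omega))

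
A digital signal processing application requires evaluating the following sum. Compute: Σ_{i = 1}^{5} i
Using formula: Σ i^1=n(n+1)/2=5·6/2=15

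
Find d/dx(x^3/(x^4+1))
Quotient rule: (f/g)'=(f'g - fg')/g²
f=x^3, f'=3x^2
g=x^4+1, g'=4x^3

Answer: (3x^2·(x^4+1)-4x^6)/(x^4+1)²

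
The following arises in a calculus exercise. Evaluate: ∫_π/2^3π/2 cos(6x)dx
Antiderivative: sin(6x)/6
Evaluate at bounds: [sin(6·3π/2)/6] - [sin(6·π/2)/6]
= ((0) - (0))/6 = 0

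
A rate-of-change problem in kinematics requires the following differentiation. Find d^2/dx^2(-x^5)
Apply power rule 2 times:
d^1: -5x^4
d^2: -20x^3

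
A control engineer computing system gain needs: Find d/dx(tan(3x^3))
Chain rule: d/dx[tan(u)]=sec²(u)·u' where u=3x^3
u'=9x^2

Answer: 9x^2·sec²(3x^3)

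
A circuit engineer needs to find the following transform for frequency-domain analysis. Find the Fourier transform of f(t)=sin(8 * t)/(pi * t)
sin(W*t)/(pi*t)=(W/pi)*sinc(W*t/pi) is the impulse response of the ideal low-pass filter with cutoff W (here W=8).
Its Fourier transform is a rectangular function:
F(omega)=1 for |omega| < 8, 0 otherwise

Answer: rect(omega/16) [i.e., 1 for |omega| < 8, 0 otherwise]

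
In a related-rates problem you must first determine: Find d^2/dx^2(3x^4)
Apply power rule 2 times:
d^1: 12x^3
d^2: 36x^2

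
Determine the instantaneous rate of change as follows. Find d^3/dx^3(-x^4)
Apply power rule 3 times:
d^1: -4x^3
d^2: -12x^2
d^3: -24x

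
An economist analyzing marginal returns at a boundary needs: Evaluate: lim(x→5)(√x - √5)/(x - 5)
Multiply by conjugate (√x+√5)/(√x+√5):
= (x - 5)/((x - 5)(√x+√5)) = 1/(√x+√5)
As x → 5: 1/(2√5)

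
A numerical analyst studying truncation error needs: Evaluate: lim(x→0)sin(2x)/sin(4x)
sin(u) ≈ u for small u:
sin(2x)/sin(4x) ≈ 2x/(4x)=2/4

Answer: 1/2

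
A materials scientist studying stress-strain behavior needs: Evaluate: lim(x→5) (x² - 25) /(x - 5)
Factor: (x² - 25)=(x-5)(x + 5)
Cancel (x-5): lim(x→5) (x + 5)=10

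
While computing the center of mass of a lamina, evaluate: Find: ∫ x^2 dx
Using power rule: ∫ x^2 dx=1/3 x^3+C=(1/3)x^3+C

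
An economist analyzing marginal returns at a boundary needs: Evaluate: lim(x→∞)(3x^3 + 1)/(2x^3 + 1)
Divide numerator and denominator by x^3:
lim (3+1/x^3)/(2+1/x^3) = 3/2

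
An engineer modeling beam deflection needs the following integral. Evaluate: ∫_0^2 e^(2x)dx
Antiderivative: (1/2)e^(2x)
Evaluate: (1/2)(e^4-1)

Answer: (e^4-1)/2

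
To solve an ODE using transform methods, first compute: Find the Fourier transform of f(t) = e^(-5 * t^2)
The Fourier transform of a Gaussian e^(-a*t^2) is sqrt(pi/a)*e^(-omega^2/(4a)).
With a=5: F(omega)=sqrt(pi/5)*e^(-omega^2/20)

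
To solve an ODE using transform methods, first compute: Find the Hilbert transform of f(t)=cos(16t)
The Hilbert transform shifts each frequency component by -pi/2.
H{cos(wt)}=sin(wt)
With w=16: H{cos(16t)}=sin(16t)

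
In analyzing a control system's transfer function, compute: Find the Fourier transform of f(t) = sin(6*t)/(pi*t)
sin(W * t)/(pi * t)=(W/pi) * sinc(W * t/pi) is the impulse response of the ideal low-pass filter with cutoff W (here W=6).
Its Fourier transform is a rectangular function:
F(omega)=1 for |omega| < 6, 0 otherwise

Answer: rect(omega/12) [i.e., 1 for |omega| < 6, 0 otherwise]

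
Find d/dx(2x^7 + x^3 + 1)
Power rule: d/dx(ax^n) = n·a·x^(n-1)
Term by term: 14·x^6 + 3·x^2

Answer: 14x^6 + 3x^2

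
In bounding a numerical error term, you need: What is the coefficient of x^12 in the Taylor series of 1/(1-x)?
1/(1-x) = Σ x^n for |x|<1
All coefficients are 1

Answer: 1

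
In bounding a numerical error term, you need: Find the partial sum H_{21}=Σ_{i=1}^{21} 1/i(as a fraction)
H_21=1+1/2+1/3+...+1/21
=18858053/5173168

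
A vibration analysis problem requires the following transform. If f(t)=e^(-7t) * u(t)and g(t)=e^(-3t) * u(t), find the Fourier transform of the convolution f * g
By the convolution theorem: F{f * g}=F(omega) * G(omega)
F(omega)=1/(7 + j * omega), G(omega)=1/(3 + j * omega)
F{f * g}=1/((7 + j * omega)(3 + j * omega))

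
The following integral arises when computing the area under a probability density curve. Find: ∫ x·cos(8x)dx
By parts: u=x, dv=cos(8x) dx
du=dx, v=sin(8x)/8
=x·sin(8x)/8+cos(8x)/8²+C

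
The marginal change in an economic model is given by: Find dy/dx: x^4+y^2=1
Differentiate: 4x^3+2y·(dy/dx)=0
dy/dx=-4x^3/(2y)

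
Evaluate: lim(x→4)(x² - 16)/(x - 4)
Factor: (x² - 16) = (x-4)(x + 4)
Cancel (x-4): lim(x→4) (x + 4) = 8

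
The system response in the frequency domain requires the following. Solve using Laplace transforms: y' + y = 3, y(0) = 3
Take L of both sides: sY(s) - 3 + Y(s) = 3/s
Y(s)(s + 1) = 3/s + 3
Y(s) = 3/(s(s + 1)) + 3/(s + 1)
Partial fractions: 3/(s(s + 1)) = 3/s - 3/(s + 1)
So Y(s) = 3/s
Inverse transform (L^(-1){1/s} = 1, L^(-1){1/(s + 1)} = e^(-t)):

Answer: y(t) = 3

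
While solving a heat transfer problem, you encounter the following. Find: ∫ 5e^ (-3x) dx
Since d/dx[e^(-3x)]=-3e^(-3x), we get -5/3 e^(-3x)+C

Answer: (-5/3)e^(-3x)+C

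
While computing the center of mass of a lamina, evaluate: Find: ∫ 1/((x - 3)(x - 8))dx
Partial fractions: 1/((x-3)(x-8))=A/(x-3)+B/(x-8)
A=-1/5, B=1/5
∫ [-1/5· 1/(x-3)+1/5· 1/(x-8)] dx
=(1/5)[ln|x-8| - ln|x-3|]+C

Answer: (1/5)·ln|(x-8)/(x-3)|+C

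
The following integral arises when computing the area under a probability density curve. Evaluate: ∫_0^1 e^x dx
Antiderivative: e^x
Evaluate: (e^1 - 1)

Answer: e^1 - 1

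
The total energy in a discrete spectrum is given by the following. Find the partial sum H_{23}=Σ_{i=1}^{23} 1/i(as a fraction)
H_23=1 + 1/2 + 1/3 + ... + 1/23
=444316699/118982864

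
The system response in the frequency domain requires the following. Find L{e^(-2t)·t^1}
First shifting: L{e^(at)f(t)}=F(s-a)
L{t^1}=1/s^2
Shift s → s + 2: 1/(s + 2)^2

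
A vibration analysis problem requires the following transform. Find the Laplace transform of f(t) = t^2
L{t^n} = n!/s^(n + 1)
L{t^2} = 2!/s^3 = 2/s^3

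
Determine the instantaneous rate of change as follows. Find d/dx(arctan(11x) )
d/dx[arctan(u)] = u'/(1+u²), u = 11x, u' = 11

Answer: 11/(1+121x²)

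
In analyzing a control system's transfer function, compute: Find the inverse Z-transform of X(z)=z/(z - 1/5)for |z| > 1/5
Standard pair: z/(z-a) <-> a^n * u[n] for causal signals
With a = 1/5: x[n] = (1/5)^n * u[n]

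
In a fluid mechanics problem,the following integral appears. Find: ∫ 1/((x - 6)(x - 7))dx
Partial fractions: 1/((x-6)(x-7))=A/(x-6) + B/(x-7)
A=-1, B=1
∫ [-1· 1/(x-6) + 1· 1/(x-7)] dx
=(1)[ln|x-7| - ln|x-6|] + C

Answer: ln|(x-7)/(x-6)| + C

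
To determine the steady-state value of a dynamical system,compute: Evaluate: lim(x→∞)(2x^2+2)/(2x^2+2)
Divide numerator and denominator by x^2:
lim (2+2/x^2)/(2+2/x^2) = 1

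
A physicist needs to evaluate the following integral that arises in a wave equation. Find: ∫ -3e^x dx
Since d/dx[e^x]=+e^x, we get -3e^x+C

Answer: -3e^x+C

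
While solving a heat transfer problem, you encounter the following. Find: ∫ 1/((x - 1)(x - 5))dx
Partial fractions: 1/((x-1)(x-5)) = A/(x-1)+B/(x-5)
A = -1/4, B = 1/4
∫ [-1/4· 1/(x-1)+1/4· 1/(x-5)] dx
= (1/4)[ln|x-5| - ln|x-1|]+C

Answer: (1/4)·ln|(x-5)/(x-1)|+C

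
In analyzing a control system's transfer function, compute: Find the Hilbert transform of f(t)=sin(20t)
The Hilbert transform shifts each frequency component by -pi/2.
H{sin(wt)} = -cos(wt)
With w = 20: H{sin(20t)} = -cos(20t)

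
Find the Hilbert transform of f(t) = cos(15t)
The Hilbert transform shifts each frequency component by -pi/2.
H{cos(wt)}=sin(wt)
With w=15: H{cos(15t)}=sin(15t)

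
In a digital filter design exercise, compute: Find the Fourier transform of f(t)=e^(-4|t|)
Using the standard pair: F{e^(-a|t|)} = 2a/(a^2 + omega^2)
With a = 4: F(omega) = 8/(16 + omega^2)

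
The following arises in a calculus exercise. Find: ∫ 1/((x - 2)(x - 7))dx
Partial fractions: 1/((x-2)(x-7))=A/(x-2)+B/(x-7)
A=-1/5, B=1/5
∫ [-1/5· 1/(x-2)+1/5· 1/(x-7)] dx
=(1/5)[ln|x-7| - ln|x-2|]+C

Answer: (1/5)·ln|(x-7)/(x-2)|+C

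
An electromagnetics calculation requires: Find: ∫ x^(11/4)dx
Power rule: ∫ x^(11/4) dx=x^(15/4)/(15/4) + C

Answer: (4/15)·x^(15/4) + C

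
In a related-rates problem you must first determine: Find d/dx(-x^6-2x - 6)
Power rule: d/dx(ax^n)=n·a·x^(n-1)
Term by term: -6·x^5 - 2

Answer: -6x^5 - 2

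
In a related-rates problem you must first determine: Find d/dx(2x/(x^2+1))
Quotient rule: (f/g)' = (f'g - fg')/g²
f = 2x, f' = 2
g = x^2+1, g' = 2x

Answer: (2·(x^2+1)-4x^2)/(x^2+1)²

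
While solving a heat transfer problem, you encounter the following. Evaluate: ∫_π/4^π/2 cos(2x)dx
Antiderivative: sin(2x)/2
Evaluate at bounds: [sin(2·π/2)/2] - [sin(2·π/4)/2]
=((0) - (1))/2=-1/2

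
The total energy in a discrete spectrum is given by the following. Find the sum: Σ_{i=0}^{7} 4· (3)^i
Geometric series: S=a(1 - r^n)/(1 - r)
a=4, r=3, n=8
S=4(1 - 6561)/-2=13120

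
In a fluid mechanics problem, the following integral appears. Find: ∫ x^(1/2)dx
Power rule: ∫ x^(1/2) dx = x^(3/2)/(3/2)+C

Answer: (2/3)·x^(3/2)+C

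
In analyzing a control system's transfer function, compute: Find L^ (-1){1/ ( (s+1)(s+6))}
Partial fractions: 1/((s + 1)(s + 6))=A/(s + 1) + B/(s + 6)
Cover-up: A=1/(s + 6)|_{s=-1}=1/5; B=1/(s + 1)|_{s=-6}=-1/5
L^(-1)=(1/5)e^(-t) - (1/5)e^(-6t)

Answer: (1/5)(e^(-t) - e^(-6t))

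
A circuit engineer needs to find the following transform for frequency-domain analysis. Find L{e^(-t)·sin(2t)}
First shifting: L{e^(at)f(t)}=F(s-a)
L{sin(2t)}=2/(s²+4)
Shift: 2/((s+1)²+4)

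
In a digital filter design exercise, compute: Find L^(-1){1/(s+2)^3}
L^(-1){1/(s-a)^n} = t^(n-1)·e^(at)/(n-1)!
Here a = -2, n = 3: t^2·e^(-2t)/2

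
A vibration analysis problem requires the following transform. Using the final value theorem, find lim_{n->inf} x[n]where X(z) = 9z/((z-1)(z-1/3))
Final value theorem: lim x[n] = lim_{z->1} (z-1)*X(z)
(z-1)*X(z) = 9z/(z-1/3)
As z->1: 9/(1-1/3) = 9/(2/3) = 27/2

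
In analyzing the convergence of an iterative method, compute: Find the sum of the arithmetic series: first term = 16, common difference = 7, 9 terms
Last term: a_n=16 + (9 - 1)·7=72
Sum=n(a_1 + a_n)/2=9(16 + 72)/2=396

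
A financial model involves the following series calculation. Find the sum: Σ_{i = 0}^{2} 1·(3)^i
Geometric series: S=a(1 - r^n)/(1 - r)
a=1, r=3, n=3
S=1(1 - 27)/-2=13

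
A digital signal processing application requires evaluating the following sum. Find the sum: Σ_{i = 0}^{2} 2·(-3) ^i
Geometric series: S=a(1 - r^n)/(1 - r)
a=2, r=-3, n=3
S=2(1 + 27)/4=14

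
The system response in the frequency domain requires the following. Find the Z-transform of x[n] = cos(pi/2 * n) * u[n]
Z{cos(w0*n)*u[n]}=z(z - cos(w0))/(z^2-2z*cos(w0)+1)
With w0=pi/2: X(z)=z(z - cos(pi/2))/(z^2-2z*cos(pi/2)+1)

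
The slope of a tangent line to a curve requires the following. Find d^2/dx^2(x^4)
Apply power rule 2 times:
d^1: 4x^3
d^2: 12x^2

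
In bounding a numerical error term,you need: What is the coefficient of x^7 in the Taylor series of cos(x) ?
cos(x) has only even powers. Coefficient of x^7 = 0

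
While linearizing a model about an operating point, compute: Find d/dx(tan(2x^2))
Chain rule: d/dx[tan(u)] = sec²(u)·u' where u = 2x^2
u' = 4x

Answer: 4x·sec²(2x^2)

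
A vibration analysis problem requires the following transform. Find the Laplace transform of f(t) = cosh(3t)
L{cosh(at)} = s/(s²-a²)
L{cosh(3t)} = s/(s²-9)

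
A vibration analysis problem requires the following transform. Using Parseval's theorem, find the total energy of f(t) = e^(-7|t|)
Parseval's theorem: E = integral |f(t)|^2 dt = (1/2pi) integral |F(omega)|^2 domega
E = integral_{-inf}^{inf} e^(-14|t|) dt = 2 * integral_0^inf e^(-14t) dt = 2/(2 * 7) = 1/7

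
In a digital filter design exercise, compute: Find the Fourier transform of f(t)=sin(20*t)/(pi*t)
sin(W*t)/(pi*t)=(W/pi)*sinc(W*t/pi) is the impulse response of the ideal low-pass filter with cutoff W (here W=20).
Its Fourier transform is a rectangular function:
F(omega)=1 for |omega| < 20, 0 otherwise

Answer: rect(omega/40) [i.e., 1 for |omega| < 20, 0 otherwise]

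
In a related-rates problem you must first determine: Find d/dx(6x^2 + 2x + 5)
Power rule: d/dx(ax^n)=n·a·x^(n-1)
Term by term: 12·x+2

Answer: 12x+2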